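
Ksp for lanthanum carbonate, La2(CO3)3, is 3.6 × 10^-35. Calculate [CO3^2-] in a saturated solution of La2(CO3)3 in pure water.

[CO3^2-] ≈ 1.5 × 10^-7 M

La2(CO3)3(s) ⇌ 2 La^3+ + 3 CO3^2-
Ksp = [La^3+]^2[CO3^2-]^3
Let s = molar solubility. Then [La^3+] = 2s and [CO3^2-] = 3s.
Ksp = (2s)^2(3s)^3 = 108s^5
Solving, s = (3.6 × 10^-35/108)^(1/5) = 5.06 x 10^-8 M
[CO3^2-] = 3s = 1.5 × 10^-7 M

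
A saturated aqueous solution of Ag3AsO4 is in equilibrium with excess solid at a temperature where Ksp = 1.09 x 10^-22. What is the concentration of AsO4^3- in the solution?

Ag3AsO4(s) <=> 3 Ag^+ + AsO4^3-
Ksp = [Ag^+]^3[AsO4^3-]
For each mole of Ag3AsO4 that dissolves: [Ag^+] = 3s, [AsO4^3-] = s.
Substituting: Ksp = (3s)^3s = 27s^4
Solving, s = (1.09 x 10^-22/27)^(1/4) = 1.417 x 10^-6 M
[AsO4^3-] = s = 1.42 × 10^-6 M

1.42 x 10^-6 M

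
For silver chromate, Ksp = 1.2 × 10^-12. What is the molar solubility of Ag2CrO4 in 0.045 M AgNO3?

s ≈ 5.9 × 10^-10 M

Ag2CrO4(s) ⇌ 2 Ag^+(aq) + CrO4^2-(aq)
Ksp = [Ag^+]^2[CrO4^2-]
If s mol/L dissolves here, [Ag^+] = 0.045 + 2s ≈ 0.045, [CrO4^2-] = s (since Ag^+ from AgNO3 dominates).
Ksp ≈ (0.045)^2 × s
s = 5.9 × 10^-10 M
Check: 2s = 1.2 × 10^-9 ≪ 0.045, so the approximation is valid.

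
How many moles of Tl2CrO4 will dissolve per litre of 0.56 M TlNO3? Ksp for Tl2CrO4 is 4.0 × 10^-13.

Tl2CrO4(s) ⇌ 2 Tl^+ + CrO4^2-
Ksp = [Tl^+]^2[CrO4^2-]
Let s = moles of Tl2CrO4 that dissolve per litre. [Tl^+] = 0.56 + 2s ≈ 0.56, [CrO4^2-] = s (common-ion effect: Tl^+ is already 0.56 M).
Ksp ≈ (0.56)^2 × s
s = 1.3 × 10^-12 M
Check: 2s = 2.6 x 10^-12 ≪ 0.56, so the approximation is valid.

s ≈ 1.3 x 10^-12 M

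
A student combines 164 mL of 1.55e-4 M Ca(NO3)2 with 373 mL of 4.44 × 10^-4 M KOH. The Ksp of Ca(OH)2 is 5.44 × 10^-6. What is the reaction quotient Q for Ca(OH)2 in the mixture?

Total volume = 164 + 373 = 537 mL.
[Ca^2+] = 1.55 x 10^-4 × (164/537) = 4.734 × 10^-5 M
[OH^-] = 4.44 × 10^-4 × (373/537) = 3.084 × 10^-4 M
Ca(OH)2(s) ⇌ Ca^2+(aq) + 2 OH^-(aq), so Q = [Ca^2+][OH^-]^2
Q = (4.734 x 10^-5)(3.084 x 10^-4)^2 = 4.50 x 10^-12
Q < Ksp, so no precipitate of Ca(OH)2 forms.

Q ≈ 4.50 × 10^-12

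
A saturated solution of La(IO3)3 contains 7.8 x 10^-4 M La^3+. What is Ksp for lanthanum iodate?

La(IO3)3(s) <=> La^3+(aq) + 3 IO3^-(aq)
Stoichiometry gives [IO3^-] = (3/1)[La^3+] = 2.34 x 10^-3 M.
Ksp = [La^3+][IO3^-]^3
Ksp = 7.8 × 10^-4 × (2.34 × 10^-3)^3 = 1.0 x 10^-11

1.0e-11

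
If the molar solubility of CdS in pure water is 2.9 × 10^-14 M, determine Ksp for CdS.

Ksp ≈ 8.4 × 10^-28

CdS(s) <=> Cd^2+(aq) + S^2-(aq)
With molar solubility s: [Cd^2+] = s, [S^2-] = s.
Ksp = [Cd^2+][S^2-]
Ksp = s × s = s^2
With s = 2.9 x 10^-14: Ksp = 8.4 × 10^-28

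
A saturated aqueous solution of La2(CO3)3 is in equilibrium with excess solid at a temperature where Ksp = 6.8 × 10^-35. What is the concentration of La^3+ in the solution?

La2(CO3)3(s) ⇌ 2 La^3+ + 3 CO3^2-
Ksp = [La^3+]^2[CO3^2-]^3
Let s = molar solubility. Then [La^3+] = 2s and [CO3^2-] = 3s.
Substituting: Ksp = (2s)^2(3s)^3 = 108s^5
s^5 = 6.8 × 10^-35 / 108, so s = 5.75 x 10^-8 M
[La^3+] = 2s = 1.2 x 10^-7 M

[La^3+] = 1.2 × 10^-7 M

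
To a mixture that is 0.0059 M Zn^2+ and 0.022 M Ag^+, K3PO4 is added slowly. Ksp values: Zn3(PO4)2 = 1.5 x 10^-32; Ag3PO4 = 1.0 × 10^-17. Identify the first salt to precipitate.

Each salt begins to precipitate when Q = Ksp, i.e. when [PO4^3-] reaches its threshold.
For Zn3(PO4)2: 1.5 x 10^-32 = (0.0059)^3 × [PO4^3-]^2  ⇒  [PO4^3-] = 2.7 x 10^-13 M.
For Ag3PO4: 1.0 × 10^-17 = (0.022)^3 × [PO4^3-]  ⇒  [PO4^3-] = 9.4 × 10^-13 M.
The salt with the lower threshold [PO4^3-] precipitates first: Zn3(PO4)2.

Zn3(PO4)2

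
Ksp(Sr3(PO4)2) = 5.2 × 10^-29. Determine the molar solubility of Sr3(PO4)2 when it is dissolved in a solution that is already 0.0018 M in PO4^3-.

Sr3(PO4)2(s) ⇌ 3 Sr^2+ + 2 PO4^3-
Ksp = [Sr^2+]^3[PO4^3-]^2
Let s = moles of Sr3(PO4)2 that dissolve per litre. [Sr^2+] = 3s, [PO4^3-] = 0.0018 + 2s ≈ 0.0018 (common-ion effect: PO4^3- is already 0.0018 M).
Ksp ≈ (3s)^3 × (0.0018)^2
s = 8.4 × 10^-9 M
Check: 2s = 1.7 × 10^-8 ≪ 0.0018, so the approximation is valid.

8.4e-9 M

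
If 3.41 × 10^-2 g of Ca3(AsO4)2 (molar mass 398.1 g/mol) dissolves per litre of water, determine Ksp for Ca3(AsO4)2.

Ksp ≈ 4.98 x 10^-19

Molar solubility s = (3.41 × 10^-2 g/L) / (398.1 g/mol) = 8.566 x 10^-5 M.
Ca3(AsO4)2(s) ⇌ 3 Ca^2+ + 2 AsO4^3-
With molar solubility s: [Ca^2+] = 3s, [AsO4^3-] = 2s.
Ksp = [Ca^2+]^3[AsO4^3-]^2
So Ksp = (3s)^3 × (2s)^2 = 108s^5
Ksp = 108 × (8.566 x 10^-5)^5 = 4.98 × 10^-19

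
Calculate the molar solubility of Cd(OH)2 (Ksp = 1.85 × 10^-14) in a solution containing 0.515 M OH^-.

Cd(OH)2(s) <=> Cd^2+ + 2 OH^-
Ksp = [Cd^2+][OH^-]^2
If s mol/L dissolves here, [Cd^2+] = s, [OH^-] = 0.515 + 2s ≈ 0.515 (Ksp is small, so little additional dissolves).
Ksp ≈ s × (0.515)^2
s = 6.98 × 10^-14 M
Check: 2s = 1.4 x 10^-13 ≪ 0.515, so the approximation is valid.

s = 6.98e-14 M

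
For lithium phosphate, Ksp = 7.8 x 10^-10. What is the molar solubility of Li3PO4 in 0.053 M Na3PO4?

Li3PO4(s) ⇌ 3 Li^+ + PO4^3-
Ksp = [Li^+]^3[PO4^3-]
Let s be the molar solubility in this solution. [Li^+] = 3s, [PO4^3-] = 0.053 + s ≈ 0.053 (Ksp is small, so little additional dissolves).
Ksp ≈ (3s)^3 × 0.053
s = 8.2 × 10^-4 M
Check: s = 8.2 × 10^-4 ≪ 0.053, so the approximation is valid.

s = 8.2 × 10^-4 M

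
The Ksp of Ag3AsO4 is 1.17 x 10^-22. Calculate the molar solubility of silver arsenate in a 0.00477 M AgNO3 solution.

Ag3AsO4(s) ⇌ 3 Ag^+(aq) + AsO4^3-(aq)
Ksp = [Ag^+]^3[AsO4^3-]
If s mol/L dissolves here, [Ag^+] = 0.00477 + 3s ≈ 0.00477, [AsO4^3-] = s (since Ag^+ from AgNO3 dominates).
Ksp ≈ (0.00477)^3 × s
s = 1.08 x 10^-15 M
Check: 3s = 3.2 x 10^-15 ≪ 0.00477, so the approximation is valid.

s = 1.08e-15 M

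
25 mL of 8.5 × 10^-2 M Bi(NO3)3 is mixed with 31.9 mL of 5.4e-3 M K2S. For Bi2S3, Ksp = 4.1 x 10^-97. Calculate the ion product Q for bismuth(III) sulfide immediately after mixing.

Total volume = 25 + 31.9 = 56.9 mL.
[Bi^3+] = 8.5 × 10^-2 × (25/56.9) = 3.73 × 10^-2 M
[S^2-] = 5.4 x 10^-3 × (31.9/56.9) = 3.03 × 10^-3 M
Bi2S3(s) <=> 2 Bi^3+(aq) + 3 S^2-(aq), so Q = [Bi^3+]^2[S^2-]^3
Q = (3.73 × 10^-2)^2(3.03 × 10^-3)^3 = 3.9 × 10^-11
Q > Ksp, so Bi2S3 will precipitate.

Q = 3.9 × 10^-11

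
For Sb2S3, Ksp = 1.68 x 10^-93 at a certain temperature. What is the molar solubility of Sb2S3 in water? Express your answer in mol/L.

s = 1.09 x 10^-19 M

Sb2S3(s) ⇌ 2 Sb^3+(aq) + 3 S^2-(aq)
Ksp = [Sb^3+]^2[S^2-]^3
Let s = molar solubility. Then [Sb^3+] = 2s and [S^2-] = 3s.
Substituting: Ksp = (2s)^2(3s)^3 = 108s^5
s^5 = 1.68 x 10^-93 / 108, so s = 1.09 × 10^-19 M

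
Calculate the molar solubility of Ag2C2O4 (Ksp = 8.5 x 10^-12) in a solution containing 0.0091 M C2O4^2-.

s ≈ 1.5e-5 M

Ag2C2O4(s) <=> 2 Ag^+(aq) + C2O4^2-(aq)
Ksp = [Ag^+]^2[C2O4^2-]
Let s be the molar solubility in this solution. [Ag^+] = 2s, [C2O4^2-] = 0.0091 + s ≈ 0.0091 (Ksp is small, so little additional dissolves).
Ksp ≈ (2s)^2 × 0.0091
s = 1.5 × 10^-5 M
Check: s = 1.5 × 10^-5 ≪ 0.0091, so the approximation is valid.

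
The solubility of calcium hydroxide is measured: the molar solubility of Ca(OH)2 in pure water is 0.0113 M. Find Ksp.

Ksp = 5.77 x 10^-6

Ca(OH)2(s) ⇌ Ca^2+ + 2 OH^-
Let s = molar solubility. Then [Ca^2+] = s and [OH^-] = 2s.
Ksp = [Ca^2+][OH^-]^2
Substituting: Ksp = s(2s)^2 = 4s^3
With s = 1.13 × 10^-2: Ksp = 5.77 × 10^-6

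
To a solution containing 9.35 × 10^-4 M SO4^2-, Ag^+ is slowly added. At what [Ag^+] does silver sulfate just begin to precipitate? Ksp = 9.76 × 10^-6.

[Ag^+] ≈ 1.02 x 10^-1 M

Ag2SO4(s) ⇌ 2 Ag^+(aq) + SO4^2-(aq)
Ksp = [Ag^+]^2[SO4^2-]
Precipitation begins when Q = Ksp. With [SO4^2-] = 9.35 × 10^-4 M:
9.76 × 10^-6 = (9.35 × 10^-4) × [Ag^+]^2
[Ag^+] = (9.76 × 10^-6 / 9.35 x 10^-4)^(1/2) = 1.02 × 10^-1 M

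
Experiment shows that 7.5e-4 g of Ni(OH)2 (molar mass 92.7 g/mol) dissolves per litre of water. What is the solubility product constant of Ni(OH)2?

Ksp = 2.1e-15

Molar solubility s = (7.5 x 10^-4 g/L) / (92.7 g/mol) = 8.09 × 10^-6 M.
Ni(OH)2(s) ⇌ Ni^2+(aq) + 2 OH^-(aq)
Let s = molar solubility. Then [Ni^2+] = s and [OH^-] = 2s.
Ksp = [Ni^2+][OH^-]^2
Ksp = s(2s)^2 = 4s^3
Ksp = 4 × (8.09 x 10^-6)^3 = 2.1 × 10^-15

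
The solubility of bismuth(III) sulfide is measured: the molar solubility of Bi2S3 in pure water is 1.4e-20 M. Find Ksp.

5.8 × 10^-98

Bi2S3(s) ⇌ 2 Bi^3+(aq) + 3 S^2-(aq)
Let s = molar solubility. Then [Bi^3+] = 2s and [S^2-] = 3s.
Ksp = [Bi^3+]^2[S^2-]^3
Substituting: Ksp = (2s)^2(3s)^3 = 108s^5
Ksp = 108 × (1.4 x 10^-20)^5 = 5.8 x 10^-98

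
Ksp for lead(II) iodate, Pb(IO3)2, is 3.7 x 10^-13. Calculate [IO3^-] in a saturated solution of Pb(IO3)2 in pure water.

9.0 x 10^-5 M

Pb(IO3)2(s) ⇌ Pb^2+ + 2 IO3^-
Ksp = [Pb^2+][IO3^-]^2
With molar solubility s: [Pb^2+] = s, [IO3^-] = 2s.
Ksp = s(2s)^2 = 4s^3
s^3 = 3.7 x 10^-13 / 4, so s = 4.52 x 10^-5 M
[IO3^-] = 2s = 9.0 × 10^-5 M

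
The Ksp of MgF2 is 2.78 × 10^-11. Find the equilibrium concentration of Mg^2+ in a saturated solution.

[Mg^2+] = 1.91e-4 M

MgF2(s) ⇌ Mg^2+(aq) + 2 F^-(aq)
Ksp = [Mg^2+][F^-]^2
For each mole of MgF2 that dissolves: [Mg^2+] = s, [F^-] = 2s.
Ksp = s(2s)^2 = 4s^3
Solving, s = (2.78 × 10^-11/4)^(1/3) = 1.908 x 10^-4 M
[Mg^2+] = s = 1.91 × 10^-4 M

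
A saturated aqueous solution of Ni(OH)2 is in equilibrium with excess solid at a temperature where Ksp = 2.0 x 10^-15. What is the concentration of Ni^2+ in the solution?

[Ni^2+] = 7.9 × 10^-6 M

Ni(OH)2(s) <=> Ni^2+(aq) + 2 OH^-(aq)
Ksp = [Ni^2+][OH^-]^2
If s mol/L of Ni(OH)2 dissolves, [Ni^2+] = s and [OH^-] = 2s.
So Ksp = s × (2s)^2 = 4s^3
Solving, s = (2.0 x 10^-15/4)^(1/3) = 7.94 × 10^-6 M
[Ni^2+] = s = 7.9 × 10^-6 M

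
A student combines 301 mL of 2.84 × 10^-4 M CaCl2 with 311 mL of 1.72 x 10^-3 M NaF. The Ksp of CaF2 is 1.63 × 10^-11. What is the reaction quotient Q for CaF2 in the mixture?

Q = 1.07 × 10^-10

Total volume = 301 + 311 = 612 mL.
[Ca^2+] = 2.84 × 10^-4 × (301/612) = 1.397 × 10^-4 M
[F^-] = 1.72 x 10^-3 × (311/612) = 8.741 × 10^-4 M
CaF2(s) ⇌ Ca^2+(aq) + 2 F^-(aq), so Q = [Ca^2+][F^-]^2
Q = (1.397 × 10^-4)(8.741 × 10^-4)^2 = 1.07 × 10^-10
Q > Ksp, so CaF2 will precipitate.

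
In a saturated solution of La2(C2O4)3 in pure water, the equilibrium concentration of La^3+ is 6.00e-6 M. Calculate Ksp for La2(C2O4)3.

Ksp ≈ 2.62 × 10^-26

La2(C2O4)3(s) <=> 2 La^3+(aq) + 3 C2O4^2-(aq)
Stoichiometry gives [C2O4^2-] = (3/2)[La^3+] = 9.000 x 10^-6 M.
Ksp = [La^3+]^2[C2O4^2-]^3
Ksp = (6.00 × 10^-6)^2 × (9.000 x 10^-6)^3 = 2.62 × 10^-26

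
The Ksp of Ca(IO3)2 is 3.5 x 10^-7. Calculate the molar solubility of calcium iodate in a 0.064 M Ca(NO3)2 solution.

1.2 × 10^-3 M

Ca(IO3)2(s) <=> Ca^2+(aq) + 2 IO3^-(aq)
Ksp = [Ca^2+][IO3^-]^2
Let s be the molar solubility in this solution. [Ca^2+] = 0.064 + s ≈ 0.064, [IO3^-] = 2s (since Ca^2+ from Ca(NO3)2 dominates).
Ksp ≈ 0.064 × (2s)^2
s = 1.2 x 10^-3 M
Check: s = 1.2 x 10^-3 ≪ 0.064, so the approximation is valid.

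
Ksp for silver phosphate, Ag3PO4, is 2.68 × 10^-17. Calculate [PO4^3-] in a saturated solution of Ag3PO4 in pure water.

Ag3PO4(s) <=> 3 Ag^+(aq) + PO4^3-(aq)
Ksp = [Ag^+]^3[PO4^3-]
For each mole of Ag3PO4 that dissolves: [Ag^+] = 3s, [PO4^3-] = s.
Ksp = (3s)^3s = 27s^4
Solving, s = (2.68 × 10^-17/27)^(1/4) = 3.156 × 10^-5 M
[PO4^3-] = s = 3.16 × 10^-5 M

3.16 × 10^-5 M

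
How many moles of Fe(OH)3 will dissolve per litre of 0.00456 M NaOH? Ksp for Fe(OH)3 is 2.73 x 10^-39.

s = 2.88 × 10^-32 M

Fe(OH)3(s) ⇌ Fe^3+(aq) + 3 OH^-(aq)
Ksp = [Fe^3+][OH^-]^3
If s mol/L dissolves here, [Fe^3+] = s, [OH^-] = 0.00456 + 3s ≈ 0.00456 (since OH^- from NaOH dominates).
Ksp ≈ s × (0.00456)^3
s = 2.88 × 10^-32 M
Check: 3s = 8.6 × 10^-32 ≪ 0.00456, so the approximation is valid.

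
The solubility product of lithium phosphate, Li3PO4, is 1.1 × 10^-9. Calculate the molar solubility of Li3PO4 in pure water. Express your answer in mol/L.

Li3PO4(s) ⇌ 3 Li^+ + PO4^3-
Ksp = [Li^+]^3[PO4^3-]
With molar solubility s: [Li^+] = 3s, [PO4^3-] = s.
So Ksp = (3s)^3 × s = 27s^4
s = (1.1 × 10^-9 / 27)^(1/4) = 2.5 × 10^-3 M

2.5e-3 M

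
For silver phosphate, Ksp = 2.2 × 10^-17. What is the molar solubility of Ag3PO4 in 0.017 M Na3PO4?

Ag3PO4(s) ⇌ 3 Ag^+ + PO4^3-
Ksp = [Ag^+]^3[PO4^3-]
Let s = moles of Ag3PO4 that dissolve per litre. [Ag^+] = 3s, [PO4^3-] = 0.017 + s ≈ 0.017 (common-ion effect: PO4^3- is already 0.017 M).
Ksp ≈ (3s)^3 × 0.017
s = 3.6 x 10^-6 M
Check: s = 3.6 × 10^-6 ≪ 0.017, so the approximation is valid.

s ≈ 3.6 × 10^-6 M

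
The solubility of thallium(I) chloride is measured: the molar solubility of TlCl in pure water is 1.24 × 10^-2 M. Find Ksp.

TlCl(s) ⇌ Tl^+(aq) + Cl^-(aq)
For each mole of TlCl that dissolves: [Tl^+] = s, [Cl^-] = s.
Ksp = [Tl^+][Cl^-]
Ksp = s^2
Ksp = (1.24 × 10^-2)^2 = 1.54 × 10^-4

Ksp ≈ 1.54 × 10^-4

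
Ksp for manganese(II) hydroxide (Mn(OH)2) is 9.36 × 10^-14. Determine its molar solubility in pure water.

s ≈ 2.86 x 10^-5 M

Mn(OH)2(s) <=> Mn^2+ + 2 OH^-
Ksp = [Mn^2+][OH^-]^2
Let s = molar solubility. Then [Mn^2+] = s and [OH^-] = 2s.
Substituting: Ksp = s(2s)^2 = 4s^3
Solving, s = (9.36 × 10^-14/4)^(1/3) = 2.86 × 10^-5 M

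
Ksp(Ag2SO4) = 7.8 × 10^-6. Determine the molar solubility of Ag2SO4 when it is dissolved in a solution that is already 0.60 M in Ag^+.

s ≈ 2.2 × 10^-5 M

Ag2SO4(s) ⇌ 2 Ag^+ + SO4^2-
Ksp = [Ag^+]^2[SO4^2-]
If s mol/L dissolves here, [Ag^+] = 0.60 + 2s ≈ 0.60, [SO4^2-] = s (Ksp is small, so little additional dissolves).
Ksp ≈ (0.60)^2 × s
s = 2.2 x 10^-5 M
Check: 2s = 4.3 × 10^-5 ≪ 0.60, so the approximation is valid.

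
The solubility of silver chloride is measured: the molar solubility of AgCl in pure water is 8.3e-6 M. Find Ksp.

AgCl(s) ⇌ Ag^+(aq) + Cl^-(aq)
For each mole of AgCl that dissolves: [Ag^+] = s, [Cl^-] = s.
Ksp = [Ag^+][Cl^-]
Ksp = s × s = s^2
Ksp = (8.3 × 10^-6)^2 = 6.9 × 10^-11

Ksp ≈ 6.9 x 10^-11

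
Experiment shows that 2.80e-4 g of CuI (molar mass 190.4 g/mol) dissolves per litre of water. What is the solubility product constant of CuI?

Molar solubility s = (2.80 × 10^-4 g/L) / (190.4 g/mol) = 1.471 × 10^-6 M.
CuI(s) <=> Cu^+ + I^-
With molar solubility s: [Cu^+] = s, [I^-] = s.
Ksp = [Cu^+][I^-]
Ksp = (s)(s) = s^2
Ksp = (1.471 × 10^-6)^2 = 2.16 × 10^-12

Ksp ≈ 2.16 × 10^-12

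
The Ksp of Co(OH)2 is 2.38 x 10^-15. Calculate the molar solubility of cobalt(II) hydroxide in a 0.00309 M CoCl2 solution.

s = 4.39 × 10^-7 M

Co(OH)2(s) ⇌ Co^2+ + 2 OH^-
Ksp = [Co^2+][OH^-]^2
Let s be the molar solubility in this solution. [Co^2+] = 0.00309 + s ≈ 0.00309, [OH^-] = 2s (Ksp is small, so little additional dissolves).
Ksp ≈ 0.00309 × (2s)^2
s = 4.39 × 10^-7 M
Check: s = 4.4 × 10^-7 ≪ 0.00309, so the approximation is valid.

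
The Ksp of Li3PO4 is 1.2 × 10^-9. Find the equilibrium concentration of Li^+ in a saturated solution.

[Li^+] = 7.7 × 10^-3 M

Li3PO4(s) ⇌ 3 Li^+(aq) + PO4^3-(aq)
Ksp = [Li^+]^3[PO4^3-]
With molar solubility s: [Li^+] = 3s, [PO4^3-] = s.
Ksp = (3s)^3s = 27s^4
s^4 = 1.2 × 10^-9 / 27, so s = 2.58 x 10^-3 M
[Li^+] = 3s = 7.7 × 10^-3 M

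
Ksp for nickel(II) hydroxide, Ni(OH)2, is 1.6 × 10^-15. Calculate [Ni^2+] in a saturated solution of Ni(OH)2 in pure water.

[Ni^2+] ≈ 7.4 × 10^-6 M

Ni(OH)2(s) ⇌ Ni^2+ + 2 OH^-
Ksp = [Ni^2+][OH^-]^2
For each mole of Ni(OH)2 that dissolves: [Ni^2+] = s, [OH^-] = 2s.
Substituting: Ksp = s(2s)^2 = 4s^3
Solving, s = (1.6 × 10^-15/4)^(1/3) = 7.37 x 10^-6 M
[Ni^2+] = s = 7.4 × 10^-6 M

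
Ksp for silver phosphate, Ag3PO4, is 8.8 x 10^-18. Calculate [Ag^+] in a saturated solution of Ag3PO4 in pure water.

7.2 x 10^-5 M

Ag3PO4(s) <=> 3 Ag^+ + PO4^3-
Ksp = [Ag^+]^3[PO4^3-]
If s mol/L of Ag3PO4 dissolves, [Ag^+] = 3s and [PO4^3-] = s.
So Ksp = (3s)^3 × s = 27s^4
s = (8.8 x 10^-18 / 27)^(1/4) = 2.39 × 10^-5 M
[Ag^+] = 3s = 7.2 × 10^-5 M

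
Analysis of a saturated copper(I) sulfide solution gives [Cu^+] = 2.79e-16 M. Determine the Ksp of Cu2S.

Cu2S(s) <=> 2 Cu^+(aq) + S^2-(aq)
Stoichiometry gives [S^2-] = (1/2)[Cu^+] = 1.395 × 10^-16 M.
Ksp = [Cu^+]^2[S^2-]
Ksp = (2.79 x 10^-16)^2 × 1.395 x 10^-16 = 1.09 × 10^-47

Ksp ≈ 1.09 × 10^-47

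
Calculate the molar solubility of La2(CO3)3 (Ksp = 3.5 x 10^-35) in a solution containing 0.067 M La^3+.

La2(CO3)3(s) <=> 2 La^3+ + 3 CO3^2-
Ksp = [La^3+]^2[CO3^2-]^3
Let s be the molar solubility in this solution. [La^3+] = 0.067 + 2s ≈ 0.067, [CO3^2-] = 3s (Ksp is small, so little additional dissolves).
Ksp ≈ (0.067)^2 × (3s)^3
s = 6.6 × 10^-12 M
Check: 2s = 1.3 × 10^-11 ≪ 0.067, so the approximation is valid.

s = 6.6 × 10^-12 M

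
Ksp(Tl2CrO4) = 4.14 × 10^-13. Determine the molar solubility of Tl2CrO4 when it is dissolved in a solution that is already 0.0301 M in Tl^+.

Tl2CrO4(s) ⇌ 2 Tl^+ + CrO4^2-
Ksp = [Tl^+]^2[CrO4^2-]
Let s be the molar solubility in this solution. [Tl^+] = 0.0301 + 2s ≈ 0.0301, [CrO4^2-] = s (Ksp is small, so little additional dissolves).
Ksp ≈ (0.0301)^2 × s
s = 4.57 x 10^-10 M
Check: 2s = 9.1 × 10^-10 ≪ 0.0301, so the approximation is valid.

s = 4.57 × 10^-10 M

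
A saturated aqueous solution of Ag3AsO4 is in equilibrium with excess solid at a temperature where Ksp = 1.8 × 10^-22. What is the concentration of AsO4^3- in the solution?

[AsO4^3-] = 1.6 × 10^-6 M

Ag3AsO4(s) ⇌ 3 Ag^+(aq) + AsO4^3-(aq)
Ksp = [Ag^+]^3[AsO4^3-]
For each mole of Ag3AsO4 that dissolves: [Ag^+] = 3s, [AsO4^3-] = s.
Substituting: Ksp = (3s)^3s = 27s^4
Solving, s = (1.8 × 10^-22/27)^(1/4) = 1.61 × 10^-6 M
[AsO4^3-] = s = 1.6 x 10^-6 M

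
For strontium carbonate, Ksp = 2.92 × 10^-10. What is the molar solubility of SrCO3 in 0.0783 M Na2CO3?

SrCO3(s) <=> Sr^2+ + CO3^2-
Ksp = [Sr^2+][CO3^2-]
Let s be the molar solubility in this solution. [Sr^2+] = s, [CO3^2-] = 0.0783 + s ≈ 0.0783 (since CO3^2- from Na2CO3 dominates).
Ksp ≈ s × 0.0783
s = 3.73 × 10^-9 M
Check: s = 3.7 x 10^-9 ≪ 0.0783, so the approximation is valid.

s = 3.73 × 10^-9 M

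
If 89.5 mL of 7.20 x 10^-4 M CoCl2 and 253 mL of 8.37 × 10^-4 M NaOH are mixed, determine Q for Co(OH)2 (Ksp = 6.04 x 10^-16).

Total volume = 89.5 + 253 = 342.5 mL.
[Co^2+] = 7.20 x 10^-4 × (89.5/342.5) = 1.881 × 10^-4 M
[OH^-] = 8.37 × 10^-4 × (253/342.5) = 6.183 × 10^-4 M
Co(OH)2(s) ⇌ Co^2+(aq) + 2 OH^-(aq), so Q = [Co^2+][OH^-]^2
Q = (1.881 x 10^-4)(6.183 × 10^-4)^2 = 7.19 × 10^-11
Q > Ksp, so Co(OH)2 will precipitate.

Q ≈ 7.19 × 10^-11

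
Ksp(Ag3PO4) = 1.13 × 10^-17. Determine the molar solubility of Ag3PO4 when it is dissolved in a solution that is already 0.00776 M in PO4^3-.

Ag3PO4(s) <=> 3 Ag^+(aq) + PO4^3-(aq)
Ksp = [Ag^+]^3[PO4^3-]
Let s = moles of Ag3PO4 that dissolve per litre. [Ag^+] = 3s, [PO4^3-] = 0.00776 + s ≈ 0.00776 (common-ion effect: PO4^3- is already 0.00776 M).
Ksp ≈ (3s)^3 × 0.00776
s = 3.78 × 10^-6 M
Check: s = 3.8 × 10^-6 ≪ 0.00776, so the approximation is valid.

s = 3.78 × 10^-6 M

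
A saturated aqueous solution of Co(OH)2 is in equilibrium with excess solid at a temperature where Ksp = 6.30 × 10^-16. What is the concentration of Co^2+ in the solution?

[Co^2+] ≈ 5.40 x 10^-6 M

Co(OH)2(s) <=> Co^2+(aq) + 2 OH^-(aq)
Ksp = [Co^2+][OH^-]^2
Let s = molar solubility. Then [Co^2+] = s and [OH^-] = 2s.
Ksp = s(2s)^2 = 4s^3
Solving, s = (6.30 × 10^-16/4)^(1/3) = 5.400 x 10^-6 M
[Co^2+] = s = 5.40 × 10^-6 M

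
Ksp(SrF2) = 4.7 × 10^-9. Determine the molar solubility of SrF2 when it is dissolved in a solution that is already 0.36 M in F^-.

s = 3.6 x 10^-8 M

SrF2(s) ⇌ Sr^2+ + 2 F^-
Ksp = [Sr^2+][F^-]^2
If s mol/L dissolves here, [Sr^2+] = s, [F^-] = 0.36 + 2s ≈ 0.36 (Ksp is small, so little additional dissolves).
Ksp ≈ s × (0.36)^2
s = 3.6 × 10^-8 M
Check: 2s = 7.3 x 10^-8 ≪ 0.36, so the approximation is valid.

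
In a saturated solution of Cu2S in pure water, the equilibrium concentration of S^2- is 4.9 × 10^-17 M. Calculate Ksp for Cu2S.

Cu2S(s) ⇌ 2 Cu^+(aq) + S^2-(aq)
Stoichiometry gives [Cu^+] = (2/1)[S^2-] = 9.80 × 10^-17 M.
Ksp = [Cu^+]^2[S^2-]
Ksp = (9.80 × 10^-17)^2 × 4.9 x 10^-17 = 4.7 × 10^-49

4.7 × 10^-49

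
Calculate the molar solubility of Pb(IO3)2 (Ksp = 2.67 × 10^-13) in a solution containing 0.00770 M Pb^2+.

s ≈ 2.94 × 10^-6 M

Pb(IO3)2(s) ⇌ Pb^2+ + 2 IO3^-
Ksp = [Pb^2+][IO3^-]^2
Let s = moles of Pb(IO3)2 that dissolve per litre. [Pb^2+] = 0.00770 + s ≈ 0.00770, [IO3^-] = 2s (Ksp is small, so little additional dissolves).
Ksp ≈ 0.00770 × (2s)^2
s = 2.94 × 10^-6 M
Check: s = 2.9 x 10^-6 ≪ 0.00770, so the approximation is valid.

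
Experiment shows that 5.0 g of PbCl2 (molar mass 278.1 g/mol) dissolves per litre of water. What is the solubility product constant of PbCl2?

Ksp ≈ 2.3 × 10^-5

Molar solubility s = (5.0 g/L) / (278.1 g/mol) = 1.80 × 10^-2 M.
PbCl2(s) ⇌ Pb^2+ + 2 Cl^-
With molar solubility s: [Pb^2+] = s, [Cl^-] = 2s.
Ksp = [Pb^2+][Cl^-]^2
Ksp = s(2s)^2 = 4s^3
Ksp = 4 × (1.80 × 10^-2)^3 = 2.3 × 10^-5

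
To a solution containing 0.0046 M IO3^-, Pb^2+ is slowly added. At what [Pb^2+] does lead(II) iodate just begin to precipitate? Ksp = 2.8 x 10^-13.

[Pb^2+] = 1.3e-8 M

Pb(IO3)2(s) ⇌ Pb^2+(aq) + 2 IO3^-(aq)
Ksp = [Pb^2+][IO3^-]^2
Precipitation begins when Q = Ksp. With [IO3^-] = 0.0046 M:
2.8 x 10^-13 = (0.0046)^2 × [Pb^2+]
[Pb^2+] = (2.8 x 10^-13 / 2.12 x 10^-5) = 1.3 × 10^-8 M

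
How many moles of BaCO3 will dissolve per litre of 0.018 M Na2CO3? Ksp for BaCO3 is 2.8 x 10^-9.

s ≈ 1.6 × 10^-7 M

BaCO3(s) ⇌ Ba^2+ + CO3^2-
Ksp = [Ba^2+][CO3^2-]
Let s = moles of BaCO3 that dissolve per litre. [Ba^2+] = s, [CO3^2-] = 0.018 + s ≈ 0.018 (common-ion effect: CO3^2- is already 0.018 M).
Ksp ≈ s × 0.018
s = 1.6 × 10^-7 M
Check: s = 1.6 × 10^-7 ≪ 0.018, so the approximation is valid.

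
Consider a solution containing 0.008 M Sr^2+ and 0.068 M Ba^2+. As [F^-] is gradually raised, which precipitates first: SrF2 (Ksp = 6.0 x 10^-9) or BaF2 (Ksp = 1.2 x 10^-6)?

Each salt begins to precipitate when Q = Ksp, i.e. when [F^-] reaches its threshold.
For SrF2: 6.0 x 10^-9 = 0.008 × [F^-]^2  ⇒  [F^-] = 8.7 x 10^-4 M.
For BaF2: 1.2 x 10^-6 = 0.068 × [F^-]^2  ⇒  [F^-] = 4.2 × 10^-3 M.
The salt with the lower threshold [F^-] precipitates first: SrF2.

SrF2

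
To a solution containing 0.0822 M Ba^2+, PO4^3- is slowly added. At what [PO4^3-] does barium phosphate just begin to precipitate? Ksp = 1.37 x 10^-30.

[PO4^3-] = 4.97e-14 M

Ba3(PO4)2(s) <=> 3 Ba^2+(aq) + 2 PO4^3-(aq)
Ksp = [Ba^2+]^3[PO4^3-]^2
Precipitation begins when Q = Ksp. With [Ba^2+] = 0.0822 M:
1.37 x 10^-30 = (0.0822)^3 × [PO4^3-]^2
[PO4^3-] = (1.37 x 10^-30 / 5.554 × 10^-4)^(1/2) = 4.97 x 10^-14 M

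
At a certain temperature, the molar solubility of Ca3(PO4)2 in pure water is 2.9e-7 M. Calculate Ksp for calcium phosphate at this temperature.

Ksp ≈ 2.2 x 10^-31

Ca3(PO4)2(s) ⇌ 3 Ca^2+ + 2 PO4^3-
For each mole of Ca3(PO4)2 that dissolves: [Ca^2+] = 3s, [PO4^3-] = 2s.
Ksp = [Ca^2+]^3[PO4^3-]^2
So Ksp = (3s)^3 × (2s)^2 = 108s^5
Ksp = 108 × (2.9 × 10^-7)^5 = 2.2 × 10^-31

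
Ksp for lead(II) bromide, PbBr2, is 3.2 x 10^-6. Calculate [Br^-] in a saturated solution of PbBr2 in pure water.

PbBr2(s) ⇌ Pb^2+(aq) + 2 Br^-(aq)
Ksp = [Pb^2+][Br^-]^2
With molar solubility s: [Pb^2+] = s, [Br^-] = 2s.
Substituting: Ksp = s(2s)^2 = 4s^3
s = (3.2 x 10^-6 / 4)^(1/3) = 9.28 x 10^-3 M
[Br^-] = 2s = 1.9 × 10^-2 M

1.9e-2 M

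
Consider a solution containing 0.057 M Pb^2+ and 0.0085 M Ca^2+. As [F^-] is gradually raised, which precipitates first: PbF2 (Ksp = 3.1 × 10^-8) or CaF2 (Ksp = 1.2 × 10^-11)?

CaF2

Each salt begins to precipitate when Q = Ksp, i.e. when [F^-] reaches its threshold.
For PbF2: 3.1 × 10^-8 = 0.057 × [F^-]^2  ⇒  [F^-] = 7.4 x 10^-4 M.
For CaF2: 1.2 × 10^-11 = 0.0085 × [F^-]^2  ⇒  [F^-] = 3.8 × 10^-5 M.
The salt with the lower threshold [F^-] precipitates first: CaF2.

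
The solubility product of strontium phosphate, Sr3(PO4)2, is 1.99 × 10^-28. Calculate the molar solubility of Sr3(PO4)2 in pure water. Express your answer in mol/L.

1.13 x 10^-6 M

Sr3(PO4)2(s) ⇌ 3 Sr^2+(aq) + 2 PO4^3-(aq)
Ksp = [Sr^2+]^3[PO4^3-]^2
Let s = molar solubility. Then [Sr^2+] = 3s and [PO4^3-] = 2s.
Ksp = (3s)^3(2s)^2 = 108s^5
s = (1.99 × 10^-28 / 108)^(1/5) = 1.13 × 10^-6 M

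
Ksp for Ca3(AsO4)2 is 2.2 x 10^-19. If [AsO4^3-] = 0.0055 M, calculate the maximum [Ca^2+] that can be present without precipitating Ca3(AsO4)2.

[Ca^2+] ≈ 1.9e-5 M

Ca3(AsO4)2(s) <=> 3 Ca^2+ + 2 AsO4^3-
Ksp = [Ca^2+]^3[AsO4^3-]^2
Precipitation begins when Q = Ksp. With [AsO4^3-] = 0.0055 M:
2.2 x 10^-19 = (0.0055)^2 × [Ca^2+]^3
[Ca^2+] = (2.2 x 10^-19 / 3.03 × 10^-5)^(1/3) = 1.9 x 10^-5 M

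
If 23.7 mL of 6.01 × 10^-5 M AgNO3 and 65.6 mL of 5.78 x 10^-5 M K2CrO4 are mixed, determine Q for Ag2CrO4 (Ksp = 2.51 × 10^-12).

Total volume = 23.7 + 65.6 = 89.3 mL.
[Ag^+] = 6.01 x 10^-5 × (23.7/89.3) = 1.595 x 10^-5 M
[CrO4^2-] = 5.78 x 10^-5 × (65.6/89.3) = 4.246 x 10^-5 M
Ag2CrO4(s) <=> 2 Ag^+ + CrO4^2-, so Q = [Ag^+]^2[CrO4^2-]
Q = (1.595 × 10^-5)^2(4.246 × 10^-5) = 1.08 × 10^-14
Q < Ksp, so no precipitate of Ag2CrO4 forms.

Q ≈ 1.08 × 10^-14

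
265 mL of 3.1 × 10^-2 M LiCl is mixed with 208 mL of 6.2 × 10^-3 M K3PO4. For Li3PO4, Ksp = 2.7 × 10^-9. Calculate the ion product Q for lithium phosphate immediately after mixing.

Q = 1.4 × 10^-8

Total volume = 265 + 208 = 473 mL.
[Li^+] = 3.1 × 10^-2 × (265/473) = 1.74 × 10^-2 M
[PO4^3-] = 6.2 x 10^-3 × (208/473) = 2.73 x 10^-3 M
Li3PO4(s) ⇌ 3 Li^+(aq) + PO4^3-(aq), so Q = [Li^+]^3[PO4^3-]
Q = (1.74 × 10^-2)^3(2.73 × 10^-3) = 1.4 × 10^-8
Q > Ksp, so Li3PO4 will precipitate.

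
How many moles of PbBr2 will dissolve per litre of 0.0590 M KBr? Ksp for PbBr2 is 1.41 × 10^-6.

4.05 x 10^-4 M

PbBr2(s) ⇌ Pb^2+(aq) + 2 Br^-(aq)
Ksp = [Pb^2+][Br^-]^2
Let s be the molar solubility in this solution. [Pb^2+] = s, [Br^-] = 0.0590 + 2s ≈ 0.0590 (common-ion effect: Br^- is already 0.0590 M).
Ksp ≈ s × (0.0590)^2
s = 4.05 × 10^-4 M
Check: 2s = 8.1 × 10^-4 ≪ 0.0590, so the approximation is valid.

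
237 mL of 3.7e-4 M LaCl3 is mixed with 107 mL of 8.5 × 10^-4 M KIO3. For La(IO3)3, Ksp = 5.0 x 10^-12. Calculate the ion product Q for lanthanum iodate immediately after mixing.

4.7e-15

Total volume = 237 + 107 = 344 mL.
[La^3+] = 3.7 × 10^-4 × (237/344) = 2.55 x 10^-4 M
[IO3^-] = 8.5 x 10^-4 × (107/344) = 2.64 x 10^-4 M
La(IO3)3(s) ⇌ La^3+(aq) + 3 IO3^-(aq), so Q = [La^3+][IO3^-]^3
Q = (2.55 × 10^-4)(2.64 × 10^-4)^3 = 4.7 × 10^-15
Q < Ksp, so no precipitate of La(IO3)3 forms.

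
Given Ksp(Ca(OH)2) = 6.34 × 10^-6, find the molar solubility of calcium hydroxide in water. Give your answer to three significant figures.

s ≈ 0.0117 M

Ca(OH)2(s) ⇌ Ca^2+(aq) + 2 OH^-(aq)
Ksp = [Ca^2+][OH^-]^2
With molar solubility s: [Ca^2+] = s, [OH^-] = 2s.
So Ksp = s × (2s)^2 = 4s^3
s^3 = 6.34 × 10^-6 / 4, so s = 1.17 × 10^-2 M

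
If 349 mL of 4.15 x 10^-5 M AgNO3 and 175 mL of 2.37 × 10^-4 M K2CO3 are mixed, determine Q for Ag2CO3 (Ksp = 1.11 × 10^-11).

Total volume = 349 + 175 = 524 mL.
[Ag^+] = 4.15 × 10^-5 × (349/524) = 2.764 × 10^-5 M
[CO3^2-] = 2.37 × 10^-4 × (175/524) = 7.915 × 10^-5 M
Ag2CO3(s) ⇌ 2 Ag^+ + CO3^2-, so Q = [Ag^+]^2[CO3^2-]
Q = (2.764 × 10^-5)^2(7.915 x 10^-5) = 6.05 x 10^-14
Q < Ksp, so no precipitate of Ag2CO3 forms.

Q ≈ 6.05 × 10^-14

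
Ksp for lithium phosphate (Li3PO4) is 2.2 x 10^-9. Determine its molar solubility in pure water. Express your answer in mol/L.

s ≈ 3.0 × 10^-3 M

Li3PO4(s) ⇌ 3 Li^+ + PO4^3-
Ksp = [Li^+]^3[PO4^3-]
For each mole of Li3PO4 that dissolves: [Li^+] = 3s, [PO4^3-] = s.
Substituting: Ksp = (3s)^3s = 27s^4
s^4 = 2.2 x 10^-9 / 27, so s = 3.0 x 10^-3 M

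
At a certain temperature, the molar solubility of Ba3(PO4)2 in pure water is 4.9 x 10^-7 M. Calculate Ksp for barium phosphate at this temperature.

Ksp ≈ 3.1e-30

Ba3(PO4)2(s) <=> 3 Ba^2+ + 2 PO4^3-
For each mole of Ba3(PO4)2 that dissolves: [Ba^2+] = 3s, [PO4^3-] = 2s.
Ksp = [Ba^2+]^3[PO4^3-]^2
Ksp = (3s)^3(2s)^2 = 108s^5
Ksp = 108 × (4.9 x 10^-7)^5 = 3.1 x 10^-30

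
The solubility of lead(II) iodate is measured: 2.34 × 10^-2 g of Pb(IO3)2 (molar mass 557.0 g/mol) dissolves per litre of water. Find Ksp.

Ksp ≈ 2.97e-13

Molar solubility s = (2.34 × 10^-2 g/L) / (557.0 g/mol) = 4.201 × 10^-5 M.
Pb(IO3)2(s) <=> Pb^2+ + 2 IO3^-
Let s = molar solubility. Then [Pb^2+] = s and [IO3^-] = 2s.
Ksp = [Pb^2+][IO3^-]^2
So Ksp = s × (2s)^2 = 4s^3
With s = 4.201 × 10^-5: Ksp = 2.97 x 10^-13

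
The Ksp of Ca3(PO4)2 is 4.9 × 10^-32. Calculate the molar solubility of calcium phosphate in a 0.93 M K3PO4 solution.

Ca3(PO4)2(s) <=> 3 Ca^2+ + 2 PO4^3-
Ksp = [Ca^2+]^3[PO4^3-]^2
Let s = moles of Ca3(PO4)2 that dissolve per litre. [Ca^2+] = 3s, [PO4^3-] = 0.93 + 2s ≈ 0.93 (Ksp is small, so little additional dissolves).
Ksp ≈ (3s)^3 × (0.93)^2
s = 1.3 × 10^-11 M
Check: 2s = 2.6 × 10^-11 ≪ 0.93, so the approximation is valid.

s = 1.3 × 10^-11 M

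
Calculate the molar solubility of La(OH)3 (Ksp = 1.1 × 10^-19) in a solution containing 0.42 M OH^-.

La(OH)3(s) <=> La^3+ + 3 OH^-
Ksp = [La^3+][OH^-]^3
Let s = moles of La(OH)3 that dissolve per litre. [La^3+] = s, [OH^-] = 0.42 + 3s ≈ 0.42 (since the OH^- already present dominates).
Ksp ≈ s × (0.42)^3
s = 1.5 x 10^-18 M
Check: 3s = 4.5 × 10^-18 ≪ 0.42, so the approximation is valid.

s ≈ 1.5 x 10^-18 M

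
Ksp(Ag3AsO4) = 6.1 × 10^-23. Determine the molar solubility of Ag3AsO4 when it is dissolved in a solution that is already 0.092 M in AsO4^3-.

Ag3AsO4(s) ⇌ 3 Ag^+ + AsO4^3-
Ksp = [Ag^+]^3[AsO4^3-]
Let s be the molar solubility in this solution. [Ag^+] = 3s, [AsO4^3-] = 0.092 + s ≈ 0.092 (common-ion effect: AsO4^3- is already 0.092 M).
Ksp ≈ (3s)^3 × 0.092
s = 2.9 × 10^-8 M
Check: s = 2.9 × 10^-8 ≪ 0.092, so the approximation is valid.

2.9e-8 M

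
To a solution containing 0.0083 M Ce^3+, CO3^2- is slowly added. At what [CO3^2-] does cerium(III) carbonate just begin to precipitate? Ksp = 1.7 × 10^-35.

6.3e-11 M

Ce2(CO3)3(s) ⇌ 2 Ce^3+ + 3 CO3^2-
Ksp = [Ce^3+]^2[CO3^2-]^3
Precipitation begins when Q = Ksp. With [Ce^3+] = 0.0083 M:
1.7 × 10^-35 = (0.0083)^2 × [CO3^2-]^3
[CO3^2-] = (1.7 × 10^-35 / 6.89 × 10^-5)^(1/3) = 6.3 × 10^-11 M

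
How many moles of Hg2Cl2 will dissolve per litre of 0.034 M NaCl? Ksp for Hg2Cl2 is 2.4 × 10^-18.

Hg2Cl2(s) <=> Hg2^2+ + 2 Cl^-
Ksp = [Hg2^2+][Cl^-]^2
Let s = moles of Hg2Cl2 that dissolve per litre. [Hg2^2+] = s, [Cl^-] = 0.034 + 2s ≈ 0.034 (since Cl^- from NaCl dominates).
Ksp ≈ s × (0.034)^2
s = 2.1 × 10^-15 M
Check: 2s = 4.2 x 10^-15 ≪ 0.034, so the approximation is valid.

s ≈ 2.1 × 10^-15 M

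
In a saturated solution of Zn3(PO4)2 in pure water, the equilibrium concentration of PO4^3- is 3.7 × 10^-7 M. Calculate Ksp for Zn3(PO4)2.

Zn3(PO4)2(s) <=> 3 Zn^2+(aq) + 2 PO4^3-(aq)
Stoichiometry gives [Zn^2+] = (3/2)[PO4^3-] = 5.55 × 10^-7 M.
Ksp = [Zn^2+]^3[PO4^3-]^2
Ksp = (5.55 x 10^-7)^3 × (3.7 × 10^-7)^2 = 2.3 x 10^-32

Ksp = 2.3e-32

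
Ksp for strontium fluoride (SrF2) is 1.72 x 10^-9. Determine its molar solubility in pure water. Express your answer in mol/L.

s ≈ 7.55e-4 M

SrF2(s) ⇌ Sr^2+ + 2 F^-
Ksp = [Sr^2+][F^-]^2
If s mol/L of SrF2 dissolves, [Sr^2+] = s and [F^-] = 2s.
Substituting: Ksp = s(2s)^2 = 4s^3
s^3 = 1.72 x 10^-9 / 4, so s = 7.55 × 10^-4 M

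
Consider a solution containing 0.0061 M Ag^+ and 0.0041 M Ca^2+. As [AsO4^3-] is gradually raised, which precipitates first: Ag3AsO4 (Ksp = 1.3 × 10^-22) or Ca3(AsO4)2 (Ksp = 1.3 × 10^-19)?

Ag3AsO4

Each salt begins to precipitate when Q = Ksp, i.e. when [AsO4^3-] reaches its threshold.
For Ag3AsO4: 1.3 × 10^-22 = (0.0061)^3 × [AsO4^3-]  ⇒  [AsO4^3-] = 5.7 x 10^-16 M.
For Ca3(AsO4)2: 1.3 × 10^-19 = (0.0041)^3 × [AsO4^3-]^2  ⇒  [AsO4^3-] = 1.4 × 10^-6 M.
The salt with the lower threshold [AsO4^3-] precipitates first: Ag3AsO4.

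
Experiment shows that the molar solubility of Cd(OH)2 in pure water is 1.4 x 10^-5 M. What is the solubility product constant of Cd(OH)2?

Cd(OH)2(s) ⇌ Cd^2+ + 2 OH^-
With molar solubility s: [Cd^2+] = s, [OH^-] = 2s.
Ksp = [Cd^2+][OH^-]^2
Ksp = s(2s)^2 = 4s^3
With s = 1.4 x 10^-5: Ksp = 1.1 x 10^-14

Ksp = 1.1 x 10^-14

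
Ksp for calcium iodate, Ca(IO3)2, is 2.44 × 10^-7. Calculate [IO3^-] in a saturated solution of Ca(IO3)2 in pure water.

Ca(IO3)2(s) <=> Ca^2+ + 2 IO3^-
Ksp = [Ca^2+][IO3^-]^2
For each mole of Ca(IO3)2 that dissolves: [Ca^2+] = s, [IO3^-] = 2s.
Ksp = s(2s)^2 = 4s^3
s^3 = 2.44 × 10^-7 / 4, so s = 3.936 x 10^-3 M
[IO3^-] = 2s = 7.87 × 10^-3 M

[IO3^-] ≈ 7.87 x 10^-3 M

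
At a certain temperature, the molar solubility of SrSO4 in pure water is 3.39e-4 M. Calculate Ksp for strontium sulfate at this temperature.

SrSO4(s) ⇌ Sr^2+(aq) + SO4^2-(aq)
If s mol/L of SrSO4 dissolves, [Sr^2+] = s and [SO4^2-] = s.
Ksp = [Sr^2+][SO4^2-]
Ksp = s × s = s^2
With s = 3.39 x 10^-4: Ksp = 1.15 x 10^-7

Ksp ≈ 1.15e-7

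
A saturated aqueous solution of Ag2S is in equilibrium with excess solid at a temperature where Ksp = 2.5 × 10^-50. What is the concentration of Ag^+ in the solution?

[Ag^+] = 3.7 x 10^-17 M

Ag2S(s) ⇌ 2 Ag^+(aq) + S^2-(aq)
Ksp = [Ag^+]^2[S^2-]
Let s = molar solubility. Then [Ag^+] = 2s and [S^2-] = s.
Ksp = (2s)^2s = 4s^3
Solving, s = (2.5 × 10^-50/4)^(1/3) = 1.84 × 10^-17 M
[Ag^+] = 2s = 3.7 x 10^-17 M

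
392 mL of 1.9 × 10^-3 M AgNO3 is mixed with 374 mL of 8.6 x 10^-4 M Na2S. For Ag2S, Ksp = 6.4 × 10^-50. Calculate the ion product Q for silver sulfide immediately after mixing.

Total volume = 392 + 374 = 766 mL.
[Ag^+] = 1.9 × 10^-3 × (392/766) = 9.72 x 10^-4 M
[S^2-] = 8.6 x 10^-4 × (374/766) = 4.20 × 10^-4 M
Ag2S(s) <=> 2 Ag^+(aq) + S^2-(aq), so Q = [Ag^+]^2[S^2-]
Q = (9.72 × 10^-4)^2(4.20 × 10^-4) = 4.0 × 10^-10
Q > Ksp, so Ag2S will precipitate.

Q ≈ 4.0 x 10^-10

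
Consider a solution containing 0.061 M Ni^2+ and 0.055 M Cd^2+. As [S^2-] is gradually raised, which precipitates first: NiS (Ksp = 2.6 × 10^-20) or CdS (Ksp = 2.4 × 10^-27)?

CdS

Each salt begins to precipitate when Q = Ksp, i.e. when [S^2-] reaches its threshold.
For NiS: 2.6 × 10^-20 = 0.061 × [S^2-]  ⇒  [S^2-] = 4.3 x 10^-19 M.
For CdS: 2.4 × 10^-27 = 0.055 × [S^2-]  ⇒  [S^2-] = 4.4 x 10^-26 M.
The salt with the lower threshold [S^2-] precipitates first: CdS.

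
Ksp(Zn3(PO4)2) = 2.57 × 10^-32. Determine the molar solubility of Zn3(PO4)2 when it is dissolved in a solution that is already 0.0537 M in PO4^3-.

6.91 × 10^-11 M

Zn3(PO4)2(s) <=> 3 Zn^2+ + 2 PO4^3-
Ksp = [Zn^2+]^3[PO4^3-]^2
If s mol/L dissolves here, [Zn^2+] = 3s, [PO4^3-] = 0.0537 + 2s ≈ 0.0537 (since the PO4^3- already present dominates).
Ksp ≈ (3s)^3 × (0.0537)^2
s = 6.91 × 10^-11 M
Check: 2s = 1.4 x 10^-10 ≪ 0.0537, so the approximation is valid.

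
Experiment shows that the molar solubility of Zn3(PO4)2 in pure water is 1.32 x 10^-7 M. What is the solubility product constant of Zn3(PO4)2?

Zn3(PO4)2(s) ⇌ 3 Zn^2+(aq) + 2 PO4^3-(aq)
With molar solubility s: [Zn^2+] = 3s, [PO4^3-] = 2s.
Ksp = [Zn^2+]^3[PO4^3-]^2
Substituting: Ksp = (3s)^3(2s)^2 = 108s^5
With s = 1.32 × 10^-7: Ksp = 4.33 × 10^-33

4.33 × 10^-33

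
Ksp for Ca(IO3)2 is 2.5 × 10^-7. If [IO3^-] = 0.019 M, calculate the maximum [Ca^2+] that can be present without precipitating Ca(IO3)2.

[Ca^2+] ≈ 6.9 x 10^-4 M

Ca(IO3)2(s) <=> Ca^2+(aq) + 2 IO3^-(aq)
Ksp = [Ca^2+][IO3^-]^2
Precipitation begins when Q = Ksp. With [IO3^-] = 0.019 M:
2.5 × 10^-7 = (0.019)^2 × [Ca^2+]
[Ca^2+] = (2.5 × 10^-7 / 3.61 x 10^-4) = 6.9 × 10^-4 M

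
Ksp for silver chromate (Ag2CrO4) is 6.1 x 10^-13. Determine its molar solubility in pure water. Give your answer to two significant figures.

Ag2CrO4(s) <=> 2 Ag^+ + CrO4^2-
Ksp = [Ag^+]^2[CrO4^2-]
With molar solubility s: [Ag^+] = 2s, [CrO4^2-] = s.
Ksp = (2s)^2s = 4s^3
Solving, s = (6.1 x 10^-13/4)^(1/3) = 5.3 x 10^-5 M

s = 5.3 × 10^-5 M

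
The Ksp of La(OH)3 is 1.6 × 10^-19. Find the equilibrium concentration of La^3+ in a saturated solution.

La(OH)3(s) <=> La^3+(aq) + 3 OH^-(aq)
Ksp = [La^3+][OH^-]^3
For each mole of La(OH)3 that dissolves: [La^3+] = s, [OH^-] = 3s.
Ksp = s(3s)^3 = 27s^4
s = (1.6 × 10^-19 / 27)^(1/4) = 8.77 x 10^-6 M
[La^3+] = s = 8.8 × 10^-6 M

[La^3+] = 8.8e-6 M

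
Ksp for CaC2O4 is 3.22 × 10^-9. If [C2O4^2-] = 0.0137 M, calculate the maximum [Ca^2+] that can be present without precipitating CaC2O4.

CaC2O4(s) <=> Ca^2+ + C2O4^2-
Ksp = [Ca^2+][C2O4^2-]
Precipitation begins when Q = Ksp. With [C2O4^2-] = 0.0137 M:
3.22 × 10^-9 = (0.0137) × [Ca^2+]
[Ca^2+] = (3.22 × 10^-9 / 1.37 × 10^-2) = 2.35 × 10^-7 M

[Ca^2+] ≈ 2.35 × 10^-7 M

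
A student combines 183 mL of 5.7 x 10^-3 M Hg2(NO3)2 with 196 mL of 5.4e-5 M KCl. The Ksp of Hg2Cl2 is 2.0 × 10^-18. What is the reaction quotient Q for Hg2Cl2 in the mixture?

Total volume = 183 + 196 = 379 mL.
[Hg2^2+] = 5.7 × 10^-3 × (183/379) = 2.75 x 10^-3 M
[Cl^-] = 5.4 x 10^-5 × (196/379) = 2.79 × 10^-5 M
Hg2Cl2(s) ⇌ Hg2^2+ + 2 Cl^-, so Q = [Hg2^2+][Cl^-]^2
Q = (2.75 x 10^-3)(2.79 × 10^-5)^2 = 2.1 × 10^-12
Q > Ksp, so Hg2Cl2 will precipitate.

Q ≈ 2.1 x 10^-12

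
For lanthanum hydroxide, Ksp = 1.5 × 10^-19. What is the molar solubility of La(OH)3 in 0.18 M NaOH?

La(OH)3(s) <=> La^3+ + 3 OH^-
Ksp = [La^3+][OH^-]^3
Let s = moles of La(OH)3 that dissolve per litre. [La^3+] = s, [OH^-] = 0.18 + 3s ≈ 0.18 (common-ion effect: OH^- is already 0.18 M).
Ksp ≈ s × (0.18)^3
s = 2.6 x 10^-17 M
Check: 3s = 7.7 × 10^-17 ≪ 0.18, so the approximation is valid.

s ≈ 2.6 × 10^-17 M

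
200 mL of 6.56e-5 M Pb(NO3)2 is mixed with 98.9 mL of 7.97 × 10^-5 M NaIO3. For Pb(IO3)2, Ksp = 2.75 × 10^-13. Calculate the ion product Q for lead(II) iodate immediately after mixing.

Total volume = 200 + 98.9 = 298.9 mL.
[Pb^2+] = 6.56 x 10^-5 × (200/298.9) = 4.389 × 10^-5 M
[IO3^-] = 7.97 × 10^-5 × (98.9/298.9) = 2.637 × 10^-5 M
Pb(IO3)2(s) ⇌ Pb^2+ + 2 IO3^-, so Q = [Pb^2+][IO3^-]^2
Q = (4.389 x 10^-5)(2.637 x 10^-5)^2 = 3.05 × 10^-14
Q < Ksp, so no precipitate of Pb(IO3)2 forms.

3.05 x 10^-14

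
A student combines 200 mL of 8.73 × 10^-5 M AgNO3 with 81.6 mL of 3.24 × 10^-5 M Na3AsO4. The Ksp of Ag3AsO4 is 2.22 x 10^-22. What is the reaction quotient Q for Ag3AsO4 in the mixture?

Total volume = 200 + 81.6 = 281.6 mL.
[Ag^+] = 8.73 x 10^-5 × (200/281.6) = 6.200 x 10^-5 M
[AsO4^3-] = 3.24 x 10^-5 × (81.6/281.6) = 9.389 × 10^-6 M
Ag3AsO4(s) <=> 3 Ag^+ + AsO4^3-, so Q = [Ag^+]^3[AsO4^3-]
Q = (6.200 × 10^-5)^3(9.389 × 10^-6) = 2.24 × 10^-18
Q > Ksp, so Ag3AsO4 will precipitate.

Q = 2.24e-18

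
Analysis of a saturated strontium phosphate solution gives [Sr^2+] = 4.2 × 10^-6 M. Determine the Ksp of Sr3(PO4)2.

Ksp ≈ 5.8e-28

Sr3(PO4)2(s) <=> 3 Sr^2+ + 2 PO4^3-
Stoichiometry gives [PO4^3-] = (2/3)[Sr^2+] = 2.80 × 10^-6 M.
Ksp = [Sr^2+]^3[PO4^3-]^2
Ksp = (4.2 x 10^-6)^3 × (2.80 × 10^-6)^2 = 5.8 × 10^-28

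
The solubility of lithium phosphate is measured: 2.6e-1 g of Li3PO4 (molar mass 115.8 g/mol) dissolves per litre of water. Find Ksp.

Molar solubility s = (2.6 x 10^-1 g/L) / (115.8 g/mol) = 2.25 x 10^-3 M.
Li3PO4(s) ⇌ 3 Li^+(aq) + PO4^3-(aq)
For each mole of Li3PO4 that dissolves: [Li^+] = 3s, [PO4^3-] = s.
Ksp = [Li^+]^3[PO4^3-]
Ksp = (3s)^3s = 27s^4
With s = 2.25 × 10^-3: Ksp = 6.9 × 10^-10

Ksp = 6.9 × 10^-10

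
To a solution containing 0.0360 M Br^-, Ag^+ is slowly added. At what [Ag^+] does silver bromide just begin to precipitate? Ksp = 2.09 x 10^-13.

AgBr(s) ⇌ Ag^+ + Br^-
Ksp = [Ag^+][Br^-]
Precipitation begins when Q = Ksp. With [Br^-] = 0.0360 M:
2.09 x 10^-13 = (0.0360) × [Ag^+]
[Ag^+] = (2.09 x 10^-13 / 3.60 × 10^-2) = 5.81 × 10^-12 M

5.81 × 10^-12 M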